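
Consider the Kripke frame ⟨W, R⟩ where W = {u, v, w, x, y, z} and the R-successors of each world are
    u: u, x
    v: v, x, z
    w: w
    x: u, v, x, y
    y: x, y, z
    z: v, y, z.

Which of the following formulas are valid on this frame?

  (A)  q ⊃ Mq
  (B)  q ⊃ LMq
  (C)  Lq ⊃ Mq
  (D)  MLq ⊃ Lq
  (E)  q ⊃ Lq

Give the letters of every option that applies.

R is reflexive: each world relates to itself.
R is symmetric: every R-edge is matched by its reverse.
R is not euclidean: v R x and v R z but not x R z.
R is serial: every world has an R-successor.
R is not a subset of the identity: u R x with u ≠ x.
(A) q ⊃ Mq (the dual of axiom T) characterises the reflexive frames. R is reflexive — valid.
(B) q ⊃ LMq is axiom B; it is valid on a frame exactly when R is symmetric. R is symmetric, so valid.
(C) Lq ⊃ Mq is axiom D, which corresponds to seriality. R is serial — valid.
(D) MLq ⊃ Lq is the dual of axiom 5, which corresponds to the euclidean property. R is not euclidean — not valid.
(E) q ⊃ Lq (equivalent to ◇p→p) corresponds to R being a subset of the identity. Here R ⊄ identity, so not valid.

A, B, C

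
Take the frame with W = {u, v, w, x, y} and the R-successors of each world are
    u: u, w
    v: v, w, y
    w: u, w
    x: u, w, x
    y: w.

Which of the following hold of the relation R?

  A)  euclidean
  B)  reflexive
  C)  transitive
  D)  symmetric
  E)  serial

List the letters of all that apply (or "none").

(A) not euclidean: v R w and v R v but not w R v.
(B) not reflexive: not y R y.
(C) not transitive: v R w and w R u but not v R u.
(D) not symmetric: v R w but not w R v.
(E) serial: every world has an R-successor.

E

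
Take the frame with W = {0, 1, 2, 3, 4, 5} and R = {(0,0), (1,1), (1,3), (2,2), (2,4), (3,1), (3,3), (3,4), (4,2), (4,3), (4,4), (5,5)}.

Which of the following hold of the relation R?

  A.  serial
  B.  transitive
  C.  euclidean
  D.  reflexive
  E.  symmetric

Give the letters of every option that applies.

(A) serial: every world has an R-successor.
(B) not transitive: 1 R 3 and 3 R 4 but not 1 R 4.
(C) not euclidean: 3 R 1 and 3 R 4 but not 1 R 4.
(D) reflexive: each world relates to itself.
(E) symmetric: every R-edge is matched by its reverse.

A, D, E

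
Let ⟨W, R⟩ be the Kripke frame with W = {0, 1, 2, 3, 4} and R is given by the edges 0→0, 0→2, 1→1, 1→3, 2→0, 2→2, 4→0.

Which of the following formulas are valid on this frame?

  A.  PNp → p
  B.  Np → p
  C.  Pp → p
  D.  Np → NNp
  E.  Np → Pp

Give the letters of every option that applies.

R is not reflexive: not 3 R 3.
R is not symmetric: 1 R 3 but not 3 R 1.
R is not transitive: 4 R 0 and 0 R 2 but not 4 R 2.
R is not serial: 3 has no R-successor.
R is not a subset of the identity: 0 R 2 with 0 ≠ 2.
(A) the dual of axiom B: valid iff R is symmetric. R is not symmetric — not valid.
(B) Np → p is axiom T, which corresponds to reflexivity. R is not reflexive — not valid.
(C) Pp → p is the converse of T; it holds exactly when R ⊆ identity. Here R ⊄ identity — not valid.
(D) Np → NNp (axiom 4) characterises the transitive frames. R is not transitive — not valid.
(E) Np → Pp (axiom D) characterises the serial frames. R is not serial — not valid.

none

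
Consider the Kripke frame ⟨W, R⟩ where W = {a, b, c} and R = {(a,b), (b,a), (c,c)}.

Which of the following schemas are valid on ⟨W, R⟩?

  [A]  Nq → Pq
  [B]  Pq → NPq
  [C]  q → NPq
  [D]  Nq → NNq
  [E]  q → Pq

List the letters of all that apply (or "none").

A, C

R is not reflexive: not a R a.
R is symmetric: every R-edge is matched by its reverse.
R is not transitive: a R b and b R a but not a R a.
R is not euclidean: a R b and a R b but not b R b.
R is serial: every world has an R-successor.
(A) Nq → Pq is axiom D, which corresponds to seriality. R is serial — valid.
(B) Pq → NPq is axiom 5; it is valid on a frame exactly when R is euclidean. R is not euclidean, so not valid.
(C) q → NPq is axiom B, which corresponds to symmetry. R is symmetric — valid.
(D) Nq → NNq is axiom 4, which corresponds to transitivity. R is not transitive — not valid.
(E) the dual of axiom T: valid iff R is reflexive. R is not reflexive — not valid.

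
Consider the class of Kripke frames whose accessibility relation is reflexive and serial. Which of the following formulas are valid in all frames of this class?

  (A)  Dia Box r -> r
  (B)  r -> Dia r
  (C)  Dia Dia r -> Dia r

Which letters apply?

(A) the dual of axiom B: valid iff R is symmetric. Such an R need not be symmetric — not valid.
(B) the dual of axiom T: valid iff R is reflexive. Every such R is reflexive — valid.
(C) the dual of axiom 4: valid iff R is transitive. Such an R need not be transitive — not valid.

B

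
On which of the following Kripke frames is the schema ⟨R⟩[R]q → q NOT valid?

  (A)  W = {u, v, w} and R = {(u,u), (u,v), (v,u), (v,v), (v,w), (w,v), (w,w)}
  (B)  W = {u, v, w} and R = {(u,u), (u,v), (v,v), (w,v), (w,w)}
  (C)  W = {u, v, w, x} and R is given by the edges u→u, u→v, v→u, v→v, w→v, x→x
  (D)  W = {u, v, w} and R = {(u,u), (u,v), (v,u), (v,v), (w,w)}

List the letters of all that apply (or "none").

B, C

The schema ⟨R⟩[R]q → q is the dual of axiom B; it is valid on a frame iff R is symmetric.
(A) R is symmetric (every R-edge is matched by its reverse), so the schema is valid here.
(B) R is not symmetric (u R v but not v R u), so the schema fails here.
(C) R is not symmetric (w R v but not v R w), so the schema fails here.
(D) R is symmetric (every R-edge is matched by its reverse), so the schema is valid here.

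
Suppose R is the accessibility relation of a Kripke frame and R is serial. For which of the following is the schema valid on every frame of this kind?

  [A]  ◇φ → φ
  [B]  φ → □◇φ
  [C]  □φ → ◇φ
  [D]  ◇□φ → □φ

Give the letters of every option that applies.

(A) ◇φ → φ (the converse of T) corresponds to R being a subset of the identity. Such an R need not be a subset of the identity, so not valid.
(B) φ → □◇φ is axiom B; it is valid on a frame exactly when R is symmetric. Such an R need not be symmetric, so not valid.
(C) □φ → ◇φ (axiom D) characterises the serial frames. Every such R is serial — valid.
(D) ◇□φ → □φ is the dual of axiom 5, which corresponds to the euclidean property. Such an R need not be euclidean — not valid.

C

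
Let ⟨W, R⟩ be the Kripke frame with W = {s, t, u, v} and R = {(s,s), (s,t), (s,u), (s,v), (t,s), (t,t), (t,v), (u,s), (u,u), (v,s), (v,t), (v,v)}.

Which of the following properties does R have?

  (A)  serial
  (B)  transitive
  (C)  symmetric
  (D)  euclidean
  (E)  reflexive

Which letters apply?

(A) serial: every world has an R-successor.
(B) not transitive: t R s and s R u but not t R u.
(C) symmetric: every R-edge is matched by its reverse.
(D) not euclidean: s R t and s R u but not t R u.
(E) reflexive: each world relates to itself.

A, C, E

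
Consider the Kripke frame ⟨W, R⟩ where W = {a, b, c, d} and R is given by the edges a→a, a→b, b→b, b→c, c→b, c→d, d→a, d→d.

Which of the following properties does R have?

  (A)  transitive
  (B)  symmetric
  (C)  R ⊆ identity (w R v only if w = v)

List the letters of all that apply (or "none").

(A) not transitive: a R b and b R c but not a R c.
(B) not symmetric: a R b but not b R a.
(C) not ⊆ identity: a R b with a ≠ b.

none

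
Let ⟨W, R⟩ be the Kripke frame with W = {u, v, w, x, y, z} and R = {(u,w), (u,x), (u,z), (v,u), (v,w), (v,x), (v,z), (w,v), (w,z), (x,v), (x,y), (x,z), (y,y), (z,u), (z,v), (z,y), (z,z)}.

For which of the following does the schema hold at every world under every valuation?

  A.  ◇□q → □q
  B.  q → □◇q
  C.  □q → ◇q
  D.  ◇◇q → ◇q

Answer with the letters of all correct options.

R is not symmetric: u R w but not w R u.
R is not transitive: u R w and w R v but not u R v.
R is not euclidean: u R w and u R x but not w R x.
R is serial: every world has an R-successor.
(A) ◇□q → □q is the dual of axiom 5; it is valid on a frame exactly when R is euclidean. R is not euclidean, so not valid.
(B) axiom B: valid iff R is symmetric. R is not symmetric — not valid.
(C) □q → ◇q (axiom D) characterises the serial frames. R is serial — valid.
(D) ◇◇q → ◇q is the dual of axiom 4; it is valid on a frame exactly when R is transitive. R is not transitive, so not valid.

C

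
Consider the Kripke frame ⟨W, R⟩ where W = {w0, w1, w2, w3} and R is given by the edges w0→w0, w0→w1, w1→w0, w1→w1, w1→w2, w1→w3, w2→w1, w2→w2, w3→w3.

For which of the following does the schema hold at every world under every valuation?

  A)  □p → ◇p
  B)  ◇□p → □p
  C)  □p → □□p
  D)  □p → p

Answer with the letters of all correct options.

R is reflexive: each world relates to itself.
R is not transitive: w0 R w1 and w1 R w2 but not w0 R w2.
R is not euclidean: w1 R w0 and w1 R w2 but not w0 R w2.
R is serial: every world has an R-successor.
(A) □p → ◇p is axiom D, which corresponds to seriality. R is serial — valid.
(B) ◇□p → □p is the dual of axiom 5, which corresponds to the euclidean property. R is not euclidean — not valid.
(C) □p → □□p is axiom 4; it is valid on a frame exactly when R is transitive. R is not transitive, so not valid.
(D) □p → p is axiom T; it is valid on a frame exactly when R is reflexive. R is reflexive, so valid.

A, D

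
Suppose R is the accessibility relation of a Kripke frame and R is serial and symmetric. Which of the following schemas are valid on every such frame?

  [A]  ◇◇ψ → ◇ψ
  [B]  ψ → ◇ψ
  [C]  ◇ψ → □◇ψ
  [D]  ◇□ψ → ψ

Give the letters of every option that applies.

(A) ◇◇ψ → ◇ψ (the dual of axiom 4) characterises the transitive frames. Such an R need not be transitive — not valid.
(B) ψ → ◇ψ (the dual of axiom T) characterises the reflexive frames. Such an R need not be reflexive — not valid.
(C) ◇ψ → □◇ψ is axiom 5, which corresponds to the euclidean property. Such an R need not be euclidean — not valid.
(D) ◇□ψ → ψ is the dual of axiom B; it is valid on a frame exactly when R is symmetric. Every such R is symmetric, so valid.

D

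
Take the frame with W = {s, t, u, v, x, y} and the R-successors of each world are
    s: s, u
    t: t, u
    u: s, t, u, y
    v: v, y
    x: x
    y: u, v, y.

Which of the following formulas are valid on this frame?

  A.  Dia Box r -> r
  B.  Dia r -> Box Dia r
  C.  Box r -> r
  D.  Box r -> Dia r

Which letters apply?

R is reflexive: each world relates to itself.
R is symmetric: every R-edge is matched by its reverse.
R is not euclidean: u R s and u R t but not s R t.
R is serial: every world has an R-successor.
(A) the dual of axiom B: valid iff R is symmetric. R is symmetric — valid.
(B) Dia r -> Box Dia r is axiom 5, which corresponds to the euclidean property. R is not euclidean — not valid.
(C) axiom T: valid iff R is reflexive. R is reflexive — valid.
(D) Box r -> Dia r is axiom D, which corresponds to seriality. R is serial — valid.

A, C, D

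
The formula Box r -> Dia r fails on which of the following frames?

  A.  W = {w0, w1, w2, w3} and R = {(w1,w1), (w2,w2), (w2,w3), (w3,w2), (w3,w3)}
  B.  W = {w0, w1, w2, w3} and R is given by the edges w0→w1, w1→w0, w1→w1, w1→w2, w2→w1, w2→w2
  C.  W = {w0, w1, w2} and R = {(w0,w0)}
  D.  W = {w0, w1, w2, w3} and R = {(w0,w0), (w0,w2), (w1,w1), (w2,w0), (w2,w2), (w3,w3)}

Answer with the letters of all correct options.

The schema Box r -> Dia r is axiom D; it is valid on a frame iff R is serial.
(A) R is not serial (w0 has no R-successor), so the schema fails here.
(B) R is not serial (w3 has no R-successor), so the schema fails here.
(C) R is not serial (w1 has no R-successor), so the schema fails here.
(D) R is serial (every world has an R-successor), so the schema is valid here.

A, B, C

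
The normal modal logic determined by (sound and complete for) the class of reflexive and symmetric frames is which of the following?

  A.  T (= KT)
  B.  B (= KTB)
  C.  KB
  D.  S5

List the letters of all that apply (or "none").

(A) T (= KT) is determined by the class of reflexive frames.
(B) B (= KTB) is determined by exactly this class.
(C) KB is determined by the class of symmetric frames.
(D) S5 is determined by the class of reflexive, symmetric, and transitive frames.

B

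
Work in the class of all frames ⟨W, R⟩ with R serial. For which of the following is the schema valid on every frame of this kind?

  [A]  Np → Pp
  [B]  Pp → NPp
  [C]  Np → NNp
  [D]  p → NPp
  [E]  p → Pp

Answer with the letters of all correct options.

(A) axiom D: valid iff R is serial. Every such R is serial — valid.
(B) Pp → NPp (axiom 5) characterises the euclidean frames. Such an R need not be euclidean — not valid.
(C) Np → NNp is axiom 4; it is valid on a frame exactly when R is transitive. Such an R need not be transitive, so not valid.
(D) p → NPp is axiom B; it is valid on a frame exactly when R is symmetric. Such an R need not be symmetric, so not valid.
(E) p → Pp is the dual of axiom T; it is valid on a frame exactly when R is reflexive. Such an R need not be reflexive, so not valid.

A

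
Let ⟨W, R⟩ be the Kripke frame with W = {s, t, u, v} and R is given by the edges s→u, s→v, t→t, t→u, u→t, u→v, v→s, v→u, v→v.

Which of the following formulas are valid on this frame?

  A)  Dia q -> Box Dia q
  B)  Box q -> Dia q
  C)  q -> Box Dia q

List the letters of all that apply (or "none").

B

R is not symmetric: s R u but not u R s.
R is not euclidean: u R t and u R v but not t R v.
R is serial: every world has an R-successor.
(A) Dia q -> Box Dia q is axiom 5; it is valid on a frame exactly when R is euclidean. R is not euclidean, so not valid.
(B) Box q -> Dia q (axiom D) characterises the serial frames. R is serial — valid.
(C) q -> Box Dia q is axiom B; it is valid on a frame exactly when R is symmetric. R is not symmetric, so not valid.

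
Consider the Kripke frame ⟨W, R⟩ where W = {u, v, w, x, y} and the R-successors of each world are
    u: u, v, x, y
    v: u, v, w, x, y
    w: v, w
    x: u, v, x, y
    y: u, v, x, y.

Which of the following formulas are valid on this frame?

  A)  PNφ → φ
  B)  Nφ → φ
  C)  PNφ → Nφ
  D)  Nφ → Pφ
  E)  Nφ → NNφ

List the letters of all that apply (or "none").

A, B, D

R is reflexive: each world relates to itself.
R is symmetric: every R-edge is matched by its reverse.
R is not transitive: u R v and v R w but not u R w.
R is not euclidean: v R u and v R w but not u R w.
R is serial: every world has an R-successor.
(A) PNφ → φ (the dual of axiom B) characterises the symmetric frames. R is symmetric — valid.
(B) Nφ → φ is axiom T, which corresponds to reflexivity. R is reflexive — valid.
(C) PNφ → Nφ is the dual of axiom 5; it is valid on a frame exactly when R is euclidean. R is not euclidean, so not valid.
(D) Nφ → Pφ is axiom D, which corresponds to seriality. R is serial — valid.
(E) axiom 4: valid iff R is transitive. R is not transitive — not valid.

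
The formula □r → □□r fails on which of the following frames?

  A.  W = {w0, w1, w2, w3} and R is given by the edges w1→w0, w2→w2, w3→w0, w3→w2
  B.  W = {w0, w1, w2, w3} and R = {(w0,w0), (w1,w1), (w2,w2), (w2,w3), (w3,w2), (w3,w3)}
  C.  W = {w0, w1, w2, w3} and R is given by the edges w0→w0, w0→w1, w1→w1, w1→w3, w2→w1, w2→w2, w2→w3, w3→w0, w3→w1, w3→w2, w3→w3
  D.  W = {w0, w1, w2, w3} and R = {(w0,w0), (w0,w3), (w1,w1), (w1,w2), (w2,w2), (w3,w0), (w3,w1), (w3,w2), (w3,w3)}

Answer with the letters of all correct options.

C, D

The schema □r → □□r is axiom 4; it is valid on a frame iff R is transitive.
(A) R is transitive (R is closed under composition), so the schema is valid here.
(B) R is transitive (R is closed under composition), so the schema is valid here.
(C) R is not transitive (w0 R w1 and w1 R w3 but not w0 R w3), so the schema fails here.
(D) R is not transitive (w0 R w3 and w3 R w1 but not w0 R w1), so the schema fails here.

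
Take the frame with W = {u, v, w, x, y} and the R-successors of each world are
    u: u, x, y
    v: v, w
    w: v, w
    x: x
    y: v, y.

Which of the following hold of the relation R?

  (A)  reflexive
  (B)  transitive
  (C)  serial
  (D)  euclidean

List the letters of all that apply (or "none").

(A) reflexive: each world relates to itself.
(B) not transitive: u R y and y R v but not u R v.
(C) serial: every world has an R-successor.
(D) not euclidean: u R x and u R u but not x R u.

A, C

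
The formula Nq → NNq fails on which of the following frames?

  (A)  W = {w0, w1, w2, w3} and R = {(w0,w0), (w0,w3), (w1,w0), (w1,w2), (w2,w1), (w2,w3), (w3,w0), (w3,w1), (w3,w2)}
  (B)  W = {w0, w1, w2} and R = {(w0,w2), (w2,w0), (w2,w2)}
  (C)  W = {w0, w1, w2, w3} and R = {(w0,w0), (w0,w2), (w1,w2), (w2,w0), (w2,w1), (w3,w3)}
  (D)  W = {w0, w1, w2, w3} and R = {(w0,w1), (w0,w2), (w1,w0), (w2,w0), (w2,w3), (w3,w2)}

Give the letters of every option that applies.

A, B, C, D

The schema Nq → NNq is axiom 4; it is valid on a frame iff R is transitive.
(A) R is not transitive (w0 R w3 and w3 R w1 but not w0 R w1), so the schema fails here.
(B) R is not transitive (w0 R w2 and w2 R w0 but not w0 R w0), so the schema fails here.
(C) R is not transitive (w0 R w2 and w2 R w1 but not w0 R w1), so the schema fails here.
(D) R is not transitive (w0 R w1 and w1 R w0 but not w0 R w0), so the schema fails here.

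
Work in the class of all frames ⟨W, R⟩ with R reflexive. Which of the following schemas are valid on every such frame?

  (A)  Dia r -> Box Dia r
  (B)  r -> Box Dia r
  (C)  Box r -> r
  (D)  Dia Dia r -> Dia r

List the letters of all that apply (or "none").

A reflexive relation is serial.
(A) Dia r -> Box Dia r is axiom 5; it is valid on a frame exactly when R is euclidean. Such an R need not be euclidean, so not valid.
(B) axiom B: valid iff R is symmetric. Such an R need not be symmetric — not valid.
(C) Box r -> r is axiom T, which corresponds to reflexivity. Every such R is reflexive — valid.
(D) Dia Dia r -> Dia r (the dual of axiom 4) characterises the transitive frames. Such an R need not be transitive — not valid.

C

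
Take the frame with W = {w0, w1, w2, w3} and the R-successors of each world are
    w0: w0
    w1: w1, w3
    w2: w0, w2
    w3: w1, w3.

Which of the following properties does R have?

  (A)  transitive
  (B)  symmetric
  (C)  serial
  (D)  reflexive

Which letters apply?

A, C, D

(A) transitive: R is closed under composition.
(B) not symmetric: w2 R w0 but not w0 R w2.
(C) serial: every world has an R-successor.
(D) reflexive: each world relates to itself.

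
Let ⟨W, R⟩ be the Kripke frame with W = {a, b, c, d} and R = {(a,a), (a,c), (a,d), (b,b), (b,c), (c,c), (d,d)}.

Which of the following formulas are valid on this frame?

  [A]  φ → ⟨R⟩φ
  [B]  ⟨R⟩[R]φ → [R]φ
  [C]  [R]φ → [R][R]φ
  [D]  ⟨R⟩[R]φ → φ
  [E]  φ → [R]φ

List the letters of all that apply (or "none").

R is reflexive: each world relates to itself.
R is not symmetric: a R c but not c R a.
R is transitive: R is closed under composition.
R is not euclidean: a R c and a R a but not c R a.
R is not a subset of the identity: a R c with a ≠ c.
(A) φ → ⟨R⟩φ is the dual of axiom T, which corresponds to reflexivity. R is reflexive — valid.
(B) the dual of axiom 5: valid iff R is euclidean. R is not euclidean — not valid.
(C) [R]φ → [R][R]φ is axiom 4; it is valid on a frame exactly when R is transitive. R is transitive, so valid.
(D) ⟨R⟩[R]φ → φ (the dual of axiom B) characterises the symmetric frames. R is not symmetric — not valid.
(E) φ → [R]φ is valid only on frames where every R-edge is a self-loop. Here R ⊄ identity — not valid.

A, C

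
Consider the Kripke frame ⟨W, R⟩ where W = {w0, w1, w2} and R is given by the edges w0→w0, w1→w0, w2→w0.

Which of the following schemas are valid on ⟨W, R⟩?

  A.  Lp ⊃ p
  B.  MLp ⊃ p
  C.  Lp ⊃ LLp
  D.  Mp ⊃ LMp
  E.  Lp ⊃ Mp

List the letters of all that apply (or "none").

C, D, E

R is not reflexive: not w1 R w1.
R is not symmetric: w1 R w0 but not w0 R w1.
R is transitive: R is closed under composition.
R is euclidean: any two R-successors of the same world are R-related.
R is serial: every world has an R-successor.
(A) axiom T: valid iff R is reflexive. R is not reflexive — not valid.
(B) MLp ⊃ p (the dual of axiom B) characterises the symmetric frames. R is not symmetric — not valid.
(C) Lp ⊃ LLp is axiom 4, which corresponds to transitivity. R is transitive — valid.
(D) Mp ⊃ LMp is axiom 5; it is valid on a frame exactly when R is euclidean. R is euclidean, so valid.
(E) axiom D: valid iff R is serial. R is serial — valid.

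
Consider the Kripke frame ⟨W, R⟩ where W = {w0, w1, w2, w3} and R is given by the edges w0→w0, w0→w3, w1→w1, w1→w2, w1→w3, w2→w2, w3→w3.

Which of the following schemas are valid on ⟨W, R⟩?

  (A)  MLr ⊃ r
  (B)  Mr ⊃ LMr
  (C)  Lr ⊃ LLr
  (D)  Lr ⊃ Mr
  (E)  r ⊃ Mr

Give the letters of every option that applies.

C, D, E

R is reflexive: each world relates to itself.
R is not symmetric: w0 R w3 but not w3 R w0.
R is transitive: R is closed under composition.
R is not euclidean: w0 R w3 and w0 R w0 but not w3 R w0.
R is serial: every world has an R-successor.
(A) MLr ⊃ r is the dual of axiom B; it is valid on a frame exactly when R is symmetric. R is not symmetric, so not valid.
(B) Mr ⊃ LMr is axiom 5, which corresponds to the euclidean property. R is not euclidean — not valid.
(C) axiom 4: valid iff R is transitive. R is transitive — valid.
(D) axiom D: valid iff R is serial. R is serial — valid.
(E) the dual of axiom T: valid iff R is reflexive. R is reflexive — valid.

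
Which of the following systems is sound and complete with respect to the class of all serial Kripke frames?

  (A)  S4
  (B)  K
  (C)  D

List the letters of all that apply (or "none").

(A) S4 is determined by the class of reflexive and transitive frames.
(B) K is determined by the class of arbitrary frames.
(C) D is determined by exactly this class.

C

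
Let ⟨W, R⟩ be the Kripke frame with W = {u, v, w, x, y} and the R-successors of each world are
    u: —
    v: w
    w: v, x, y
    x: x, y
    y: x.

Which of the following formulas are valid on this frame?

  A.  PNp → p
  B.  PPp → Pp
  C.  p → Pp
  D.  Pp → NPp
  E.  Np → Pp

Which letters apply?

none

R is not reflexive: not u R u.
R is not symmetric: w R x but not x R w.
R is not transitive: v R w and w R v but not v R v.
R is not euclidean: w R v and w R x but not v R x.
R is not serial: u has no R-successor.
(A) PNp → p is the dual of axiom B, which corresponds to symmetry. R is not symmetric — not valid.
(B) the dual of axiom 4: valid iff R is transitive. R is not transitive — not valid.
(C) the dual of axiom T: valid iff R is reflexive. R is not reflexive — not valid.
(D) Pp → NPp is axiom 5; it is valid on a frame exactly when R is euclidean. R is not euclidean, so not valid.
(E) axiom D: valid iff R is serial. R is not serial — not valid.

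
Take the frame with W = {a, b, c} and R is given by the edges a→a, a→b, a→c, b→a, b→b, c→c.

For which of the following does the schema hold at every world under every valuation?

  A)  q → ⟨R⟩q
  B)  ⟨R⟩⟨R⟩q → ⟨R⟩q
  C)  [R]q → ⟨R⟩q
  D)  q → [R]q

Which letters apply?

A, C

R is reflexive: each world relates to itself.
R is not transitive: b R a and a R c but not b R c.
R is serial: every world has an R-successor.
R is not a subset of the identity: a R b with a ≠ b.
(A) q → ⟨R⟩q is the dual of axiom T, which corresponds to reflexivity. R is reflexive — valid.
(B) ⟨R⟩⟨R⟩q → ⟨R⟩q is the dual of axiom 4, which corresponds to transitivity. R is not transitive — not valid.
(C) [R]q → ⟨R⟩q is axiom D; it is valid on a frame exactly when R is serial. R is serial, so valid.
(D) q → [R]q (equivalent to ◇p→p) corresponds to R being a subset of the identity. Here R ⊄ identity, so not valid.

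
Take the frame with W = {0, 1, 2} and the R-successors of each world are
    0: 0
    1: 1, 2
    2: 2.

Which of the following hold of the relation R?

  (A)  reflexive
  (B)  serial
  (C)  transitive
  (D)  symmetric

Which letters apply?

(A) reflexive: each world relates to itself.
(B) serial: every world has an R-successor.
(C) transitive: R is closed under composition.
(D) not symmetric: 1 R 2 but not 2 R 1.

A, B, C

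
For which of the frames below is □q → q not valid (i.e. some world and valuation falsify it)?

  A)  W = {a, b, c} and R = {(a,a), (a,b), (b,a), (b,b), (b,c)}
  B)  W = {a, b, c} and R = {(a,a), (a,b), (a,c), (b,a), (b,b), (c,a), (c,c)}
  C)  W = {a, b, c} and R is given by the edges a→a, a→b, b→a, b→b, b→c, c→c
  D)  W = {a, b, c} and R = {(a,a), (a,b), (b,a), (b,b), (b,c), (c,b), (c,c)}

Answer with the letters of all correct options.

A

The schema □q → q is axiom T; it is valid on a frame iff R is reflexive.
(A) R is not reflexive (not c R c), so the schema fails here.
(B) R is reflexive (each world relates to itself), so the schema is valid here.
(C) R is reflexive (each world relates to itself), so the schema is valid here.
(D) R is reflexive (each world relates to itself), so the schema is valid here.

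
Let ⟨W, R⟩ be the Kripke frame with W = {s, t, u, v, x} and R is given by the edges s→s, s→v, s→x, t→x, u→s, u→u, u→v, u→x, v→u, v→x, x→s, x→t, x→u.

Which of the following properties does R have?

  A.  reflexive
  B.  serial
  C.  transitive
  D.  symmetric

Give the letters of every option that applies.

B

(A) not reflexive: not t R t.
(B) serial: every world has an R-successor.
(C) not transitive: s R v and v R u but not s R u.
(D) not symmetric: s R v but not v R s.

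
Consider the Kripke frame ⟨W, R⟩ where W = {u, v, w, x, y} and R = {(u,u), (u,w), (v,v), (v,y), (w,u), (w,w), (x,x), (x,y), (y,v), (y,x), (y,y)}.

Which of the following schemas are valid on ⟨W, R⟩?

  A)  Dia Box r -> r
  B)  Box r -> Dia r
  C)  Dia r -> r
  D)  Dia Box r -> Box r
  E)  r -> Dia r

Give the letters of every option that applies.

A, B, E

R is reflexive: each world relates to itself.
R is symmetric: every R-edge is matched by its reverse.
R is not euclidean: y R v and y R x but not v R x.
R is serial: every world has an R-successor.
R is not a subset of the identity: u R w with u ≠ w.
(A) Dia Box r -> r is the dual of axiom B; it is valid on a frame exactly when R is symmetric. R is symmetric, so valid.
(B) Box r -> Dia r is axiom D, which corresponds to seriality. R is serial — valid.
(C) Dia r -> r is the converse of T; it holds exactly when R ⊆ identity. Here R ⊄ identity — not valid.
(D) the dual of axiom 5: valid iff R is euclidean. R is not euclidean — not valid.
(E) the dual of axiom T: valid iff R is reflexive. R is reflexive — valid.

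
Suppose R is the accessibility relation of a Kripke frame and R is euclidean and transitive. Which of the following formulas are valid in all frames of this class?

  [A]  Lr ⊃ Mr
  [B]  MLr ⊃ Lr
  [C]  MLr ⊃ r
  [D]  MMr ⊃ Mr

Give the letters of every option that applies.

(A) Lr ⊃ Mr (axiom D) characterises the serial frames. Such an R need not be serial — not valid.
(B) MLr ⊃ Lr is the dual of axiom 5, which corresponds to the euclidean property. Every such R is euclidean — valid.
(C) MLr ⊃ r is the dual of axiom B; it is valid on a frame exactly when R is symmetric. Such an R need not be symmetric, so not valid.
(D) the dual of axiom 4: valid iff R is transitive. Every such R is transitive — valid.

B, D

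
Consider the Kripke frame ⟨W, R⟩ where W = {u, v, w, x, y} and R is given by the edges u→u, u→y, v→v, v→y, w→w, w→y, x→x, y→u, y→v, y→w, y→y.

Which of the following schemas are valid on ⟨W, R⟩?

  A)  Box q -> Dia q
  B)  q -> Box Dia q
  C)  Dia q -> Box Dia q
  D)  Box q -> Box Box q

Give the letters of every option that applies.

A, B

R is symmetric: every R-edge is matched by its reverse.
R is not transitive: u R y and y R v but not u R v.
R is not euclidean: y R u and y R v but not u R v.
R is serial: every world has an R-successor.
(A) Box q -> Dia q is axiom D; it is valid on a frame exactly when R is serial. R is serial, so valid.
(B) q -> Box Dia q is axiom B, which corresponds to symmetry. R is symmetric — valid.
(C) Dia q -> Box Dia q (axiom 5) characterises the euclidean frames. R is not euclidean — not valid.
(D) axiom 4: valid iff R is transitive. R is not transitive — not valid.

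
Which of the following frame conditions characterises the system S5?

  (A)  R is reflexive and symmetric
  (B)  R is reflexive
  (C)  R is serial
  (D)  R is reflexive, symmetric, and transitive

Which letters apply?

D

(A) this class determines B (= KTB), not S5.
(B) this class determines T (= KT), not S5.
(C) this class determines D, not S5.
(D) S5 is sound and complete for exactly this class.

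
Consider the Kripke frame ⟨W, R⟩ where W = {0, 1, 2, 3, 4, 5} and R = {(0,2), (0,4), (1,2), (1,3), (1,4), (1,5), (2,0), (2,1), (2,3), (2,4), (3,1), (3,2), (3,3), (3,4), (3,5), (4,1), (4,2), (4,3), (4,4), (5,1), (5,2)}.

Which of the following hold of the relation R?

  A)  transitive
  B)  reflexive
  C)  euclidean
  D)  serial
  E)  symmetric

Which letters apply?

D

(A) not transitive: 0 R 2 and 2 R 0 but not 0 R 0.
(B) not reflexive: not 0 R 0.
(C) not euclidean: 1 R 2 and 1 R 5 but not 2 R 5.
(D) serial: every world has an R-successor.
(E) not symmetric: 0 R 4 but not 4 R 0.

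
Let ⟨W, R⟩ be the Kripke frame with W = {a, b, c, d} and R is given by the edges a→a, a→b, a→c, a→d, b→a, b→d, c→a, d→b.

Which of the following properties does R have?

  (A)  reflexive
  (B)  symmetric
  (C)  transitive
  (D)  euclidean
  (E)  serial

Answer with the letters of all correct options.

E

(A) not reflexive: not b R b.
(B) not symmetric: a R d but not d R a.
(C) not transitive: b R a and a R b but not b R b.
(D) not euclidean: a R b and a R c but not b R c.
(E) serial: every world has an R-successor.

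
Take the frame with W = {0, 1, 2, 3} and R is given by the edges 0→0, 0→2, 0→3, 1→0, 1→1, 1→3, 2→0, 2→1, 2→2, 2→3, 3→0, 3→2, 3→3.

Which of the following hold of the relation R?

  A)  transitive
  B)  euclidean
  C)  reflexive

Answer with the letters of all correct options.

C

(A) not transitive: 0 R 2 and 2 R 1 but not 0 R 1.
(B) not euclidean: 1 R 0 and 1 R 1 but not 0 R 1.
(C) reflexive: each world relates to itself.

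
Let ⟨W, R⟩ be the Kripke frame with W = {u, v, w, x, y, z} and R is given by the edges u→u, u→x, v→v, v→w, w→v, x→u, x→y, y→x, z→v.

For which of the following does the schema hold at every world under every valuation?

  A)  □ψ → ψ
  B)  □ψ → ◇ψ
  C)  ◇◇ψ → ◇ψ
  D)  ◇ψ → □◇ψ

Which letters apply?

R is not reflexive: not w R w.
R is not transitive: u R x and x R y but not u R y.
R is not euclidean: x R u and x R y but not u R y.
R is serial: every world has an R-successor.
(A) □ψ → ψ (axiom T) characterises the reflexive frames. R is not reflexive — not valid.
(B) □ψ → ◇ψ (axiom D) characterises the serial frames. R is serial — valid.
(C) the dual of axiom 4: valid iff R is transitive. R is not transitive — not valid.
(D) axiom 5: valid iff R is euclidean. R is not euclidean — not valid.

B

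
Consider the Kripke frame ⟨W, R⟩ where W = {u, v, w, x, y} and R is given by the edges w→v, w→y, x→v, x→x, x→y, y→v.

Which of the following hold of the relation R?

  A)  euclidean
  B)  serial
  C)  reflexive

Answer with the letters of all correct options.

none

(A) not euclidean: w R v and w R y but not v R y.
(B) not serial: u has no R-successor.
(C) not reflexive: not u R u.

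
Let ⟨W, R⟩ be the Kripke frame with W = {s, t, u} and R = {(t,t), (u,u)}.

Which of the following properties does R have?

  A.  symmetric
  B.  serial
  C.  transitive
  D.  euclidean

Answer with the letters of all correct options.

(A) symmetric: every R-edge is matched by its reverse.
(B) not serial: s has no R-successor.
(C) transitive: R is closed under composition.
(D) euclidean: any two R-successors of the same world are R-related.

A, C, D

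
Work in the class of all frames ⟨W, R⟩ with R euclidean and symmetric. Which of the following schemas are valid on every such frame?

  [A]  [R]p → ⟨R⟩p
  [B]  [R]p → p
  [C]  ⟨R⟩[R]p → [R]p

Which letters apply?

C

A symmetric euclidean relation is transitive (uRv and vRw give vRu by symmetry, then uRw by the euclidean condition, applied at v).
(A) axiom D: valid iff R is serial. Such an R need not be serial — not valid.
(B) axiom T: valid iff R is reflexive. Such an R need not be reflexive — not valid.
(C) ⟨R⟩[R]p → [R]p (the dual of axiom 5) characterises the euclidean frames. Every such R is euclidean — valid.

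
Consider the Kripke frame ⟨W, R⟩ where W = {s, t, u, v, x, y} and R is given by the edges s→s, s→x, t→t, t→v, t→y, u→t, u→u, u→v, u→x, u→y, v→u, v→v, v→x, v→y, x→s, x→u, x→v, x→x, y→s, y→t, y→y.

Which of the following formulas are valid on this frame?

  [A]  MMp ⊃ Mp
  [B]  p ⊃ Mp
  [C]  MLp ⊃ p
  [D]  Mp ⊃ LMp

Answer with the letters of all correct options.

B

R is reflexive: each world relates to itself.
R is not symmetric: t R v but not v R t.
R is not transitive: s R x and x R u but not s R u.
R is not euclidean: t R v and t R t but not v R t.
(A) the dual of axiom 4: valid iff R is transitive. R is not transitive — not valid.
(B) p ⊃ Mp (the dual of axiom T) characterises the reflexive frames. R is reflexive — valid.
(C) MLp ⊃ p is the dual of axiom B, which corresponds to symmetry. R is not symmetric — not valid.
(D) Mp ⊃ LMp is axiom 5; it is valid on a frame exactly when R is euclidean. R is not euclidean, so not valid.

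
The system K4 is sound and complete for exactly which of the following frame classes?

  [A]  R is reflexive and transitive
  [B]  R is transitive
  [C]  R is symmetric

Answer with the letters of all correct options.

B

(A) this class determines S4, not K4.
(B) K4 is sound and complete for exactly this class.
(C) this class determines KB, not K4.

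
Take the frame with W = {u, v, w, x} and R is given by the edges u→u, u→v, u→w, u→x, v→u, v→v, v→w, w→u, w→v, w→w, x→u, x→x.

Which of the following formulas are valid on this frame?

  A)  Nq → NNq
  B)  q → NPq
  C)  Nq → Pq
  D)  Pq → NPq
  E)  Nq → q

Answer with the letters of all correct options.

B, C, E

R is reflexive: each world relates to itself.
R is symmetric: every R-edge is matched by its reverse.
R is not transitive: v R u and u R x but not v R x.
R is not euclidean: u R v and u R x but not v R x.
R is serial: every world has an R-successor.
(A) Nq → NNq is axiom 4, which corresponds to transitivity. R is not transitive — not valid.
(B) axiom B: valid iff R is symmetric. R is symmetric — valid.
(C) Nq → Pq (axiom D) characterises the serial frames. R is serial — valid.
(D) Pq → NPq (axiom 5) characterises the euclidean frames. R is not euclidean — not valid.
(E) Nq → q is axiom T, which corresponds to reflexivity. R is reflexive — valid.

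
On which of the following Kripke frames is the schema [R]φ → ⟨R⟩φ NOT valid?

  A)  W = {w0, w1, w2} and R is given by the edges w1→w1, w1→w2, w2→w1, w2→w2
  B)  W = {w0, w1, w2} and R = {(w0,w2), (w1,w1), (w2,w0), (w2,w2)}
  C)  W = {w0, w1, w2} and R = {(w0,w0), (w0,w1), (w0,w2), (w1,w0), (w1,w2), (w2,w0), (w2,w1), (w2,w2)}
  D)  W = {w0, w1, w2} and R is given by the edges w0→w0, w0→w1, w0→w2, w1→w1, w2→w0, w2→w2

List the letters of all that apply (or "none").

A

The schema [R]φ → ⟨R⟩φ is axiom D; it is valid on a frame iff R is serial.
(A) R is not serial (w0 has no R-successor), so the schema fails here.
(B) R is serial (every world has an R-successor), so the schema is valid here.
(C) R is serial (every world has an R-successor), so the schema is valid here.
(D) R is serial (every world has an R-successor), so the schema is valid here.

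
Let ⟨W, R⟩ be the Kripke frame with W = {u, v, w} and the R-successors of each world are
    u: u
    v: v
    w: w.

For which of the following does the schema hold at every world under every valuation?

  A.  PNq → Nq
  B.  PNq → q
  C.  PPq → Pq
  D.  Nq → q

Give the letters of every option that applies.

R is reflexive: each world relates to itself.
R is symmetric: every R-edge is matched by its reverse.
R is transitive: R is closed under composition.
R is euclidean: any two R-successors of the same world are R-related.
(A) PNq → Nq (the dual of axiom 5) characterises the euclidean frames. R is euclidean — valid.
(B) PNq → q is the dual of axiom B, which corresponds to symmetry. R is symmetric — valid.
(C) PPq → Pq is the dual of axiom 4, which corresponds to transitivity. R is transitive — valid.
(D) Nq → q (axiom T) characterises the reflexive frames. R is reflexive — valid.

A, B, C, D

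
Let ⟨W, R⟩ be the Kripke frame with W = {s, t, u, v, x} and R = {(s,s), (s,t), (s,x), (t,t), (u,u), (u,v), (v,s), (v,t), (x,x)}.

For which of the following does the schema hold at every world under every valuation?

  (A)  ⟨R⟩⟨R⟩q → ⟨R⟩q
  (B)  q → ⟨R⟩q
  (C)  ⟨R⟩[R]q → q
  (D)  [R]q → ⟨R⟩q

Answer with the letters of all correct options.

D

R is not reflexive: not v R v.
R is not symmetric: s R t but not t R s.
R is not transitive: u R v and v R s but not u R s.
R is serial: every world has an R-successor.
(A) ⟨R⟩⟨R⟩q → ⟨R⟩q (the dual of axiom 4) characterises the transitive frames. R is not transitive — not valid.
(B) q → ⟨R⟩q is the dual of axiom T; it is valid on a frame exactly when R is reflexive. R is not reflexive, so not valid.
(C) ⟨R⟩[R]q → q (the dual of axiom B) characterises the symmetric frames. R is not symmetric — not valid.
(D) [R]q → ⟨R⟩q is axiom D; it is valid on a frame exactly when R is serial. R is serial, so valid.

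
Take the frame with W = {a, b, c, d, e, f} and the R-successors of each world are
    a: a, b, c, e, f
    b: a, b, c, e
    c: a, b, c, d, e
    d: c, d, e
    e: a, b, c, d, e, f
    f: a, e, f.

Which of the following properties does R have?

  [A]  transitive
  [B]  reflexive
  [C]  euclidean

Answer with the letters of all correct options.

(A) not transitive: a R c and c R d but not a R d.
(B) reflexive: each world relates to itself.
(C) not euclidean: a R b and a R f but not b R f.

B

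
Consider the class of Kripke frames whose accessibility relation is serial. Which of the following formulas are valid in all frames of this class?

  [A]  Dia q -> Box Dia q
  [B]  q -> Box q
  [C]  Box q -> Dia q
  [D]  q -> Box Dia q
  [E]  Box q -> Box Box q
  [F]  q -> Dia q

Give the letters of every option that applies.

C

(A) Dia q -> Box Dia q is axiom 5, which corresponds to the euclidean property. Such an R need not be euclidean — not valid.
(B) q -> Box q is valid only on frames where every R-edge is a self-loop. Such an R need not be a subset of the identity — not valid.
(C) Box q -> Dia q is axiom D, which corresponds to seriality. Every such R is serial — valid.
(D) q -> Box Dia q (axiom B) characterises the symmetric frames. Such an R need not be symmetric — not valid.
(E) Box q -> Box Box q is axiom 4; it is valid on a frame exactly when R is transitive. Such an R need not be transitive, so not valid.
(F) q -> Dia q is the dual of axiom T; it is valid on a frame exactly when R is reflexive. Such an R need not be reflexive, so not valid.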